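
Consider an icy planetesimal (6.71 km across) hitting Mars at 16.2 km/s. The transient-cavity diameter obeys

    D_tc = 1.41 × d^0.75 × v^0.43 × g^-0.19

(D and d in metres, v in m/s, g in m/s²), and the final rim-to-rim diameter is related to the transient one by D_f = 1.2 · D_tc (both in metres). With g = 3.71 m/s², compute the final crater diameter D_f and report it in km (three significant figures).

In SI: d = 6710 m, v = 16200 m/s.
d^0.75 = 6710^0.75 = 741.4
v^0.43 = 16200^0.43 = 64.58
g^-0.19 = 3.71^-0.19 = 0.7795
D_tc = 1.41 × 741.4 × 64.58 × 0.7795 = 52620 m
D_f = 1.2 × 52620 = 63144 m
     = 63.14 km

D_f ≈ 63.1 km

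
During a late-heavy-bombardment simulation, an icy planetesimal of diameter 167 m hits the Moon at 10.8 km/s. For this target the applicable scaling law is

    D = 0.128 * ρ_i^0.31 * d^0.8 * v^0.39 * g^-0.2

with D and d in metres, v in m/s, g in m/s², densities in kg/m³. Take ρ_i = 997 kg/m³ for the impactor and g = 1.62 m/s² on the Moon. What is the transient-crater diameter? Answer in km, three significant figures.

In SI units: v = 10800 m/s.
ρ_i^0.31 = 997^0.31 = 8.503
d^0.8 = 167^0.8 = 60.00
v^0.39 = 10800^0.39 = 37.41
g^-0.2 = 1.62^-0.2 = 0.9080
D = 0.128 × 8.503 × 60.00 × 37.41 × 0.9080 = 2218 m
   = 2.218 km

D ≈ 2.22 km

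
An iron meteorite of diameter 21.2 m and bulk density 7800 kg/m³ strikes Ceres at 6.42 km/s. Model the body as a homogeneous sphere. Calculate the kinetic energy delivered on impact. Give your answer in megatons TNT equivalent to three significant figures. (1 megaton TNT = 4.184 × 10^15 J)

v = 6420 m/s.
Mass m = (π/6) ρ d³ = (π/6) × 7800 × (21.2)³ = 3.891 × 10^7 kg
E = ½ m v² = 0.5 × 3.891 × 10^7 × (6420)² = 8.019 × 10^14 J
   = 8.019 × 10^14 / 4.184×10^15 = 0.1917 Mt

E ≈ 0.192 Mt TNT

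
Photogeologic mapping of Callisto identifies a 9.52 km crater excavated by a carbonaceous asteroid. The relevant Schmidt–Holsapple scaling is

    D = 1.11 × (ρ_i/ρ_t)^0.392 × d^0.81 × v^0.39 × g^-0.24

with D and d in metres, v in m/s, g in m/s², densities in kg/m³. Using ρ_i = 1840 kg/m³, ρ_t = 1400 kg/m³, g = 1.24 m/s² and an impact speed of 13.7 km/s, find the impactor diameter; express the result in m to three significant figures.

Rearranging for d: d = [D / (1.11 · (1840/1400)^0.392 · 13700^0.39 · 1.24^-0.24)]^(1/0.81).
D = 9520 m.
(1840/1400)^0.392 = 1.113
13700^0.39 = 41.05
1.24^-0.24 = 0.9497
Denominator = 1.11 × 1.113 × 41.05 × 0.9497 = 48.16
D / 48.16 = 9520 / 48.16 = 197.7
d = 197.7^(1/0.81) = 197.7^1.2346 = 683.4 m

d ≈ 683 m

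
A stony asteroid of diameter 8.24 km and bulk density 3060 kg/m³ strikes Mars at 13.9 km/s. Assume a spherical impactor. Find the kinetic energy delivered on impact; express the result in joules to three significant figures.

d = 8240 m; v = 13900 m/s.
Mass m = (π/6) ρ d³ = (π/6) × 3060 × (8240)³ = 8.964 × 10^14 kg
E = ½ m v² = 0.5 × 8.964 × 10^14 × (13900)² = 8.660 × 10^22 J

E ≈ 8.66 × 10^22 J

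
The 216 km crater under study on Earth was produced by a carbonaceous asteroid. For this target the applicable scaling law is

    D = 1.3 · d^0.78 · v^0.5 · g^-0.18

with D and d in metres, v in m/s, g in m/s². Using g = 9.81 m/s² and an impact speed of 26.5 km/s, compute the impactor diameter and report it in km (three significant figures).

d ≈ 12.2 km

Rearranging for d: d = [D / (1.3 · 26500^0.5 · 9.81^-0.18)]^(1/0.78).
D = 216000 m.
26500^0.5 = 162.8
9.81^-0.18 = 0.6630
Denominator = 1.3 × 162.8 × 0.6630 = 140.3
D / 140.3 = 216000 / 140.3 = 1540
d = 1540^(1/0.78) = 1540^1.2821 = 12210 m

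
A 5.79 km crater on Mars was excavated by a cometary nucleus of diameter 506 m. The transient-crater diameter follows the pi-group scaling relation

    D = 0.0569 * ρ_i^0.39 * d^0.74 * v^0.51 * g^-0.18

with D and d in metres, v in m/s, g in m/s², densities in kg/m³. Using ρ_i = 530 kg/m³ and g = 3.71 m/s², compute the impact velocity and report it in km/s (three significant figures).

v ≈ 10.3 km/s

Rearranging for v: v = [D / (0.0569 · 530^0.39 · 506^0.74 · 3.71^-0.18)]^(1/0.51).
D = 5790 m.
530^0.39 = 11.55
506^0.74 = 100.2
3.71^-0.18 = 0.7898
Denominator = 0.0569 × 11.55 × 100.2 × 0.7898 = 52.01
D / 52.01 = 5790 / 52.01 = 111.3
v = 111.3^(1/0.51) = 111.3^1.9608 = 10298 m/s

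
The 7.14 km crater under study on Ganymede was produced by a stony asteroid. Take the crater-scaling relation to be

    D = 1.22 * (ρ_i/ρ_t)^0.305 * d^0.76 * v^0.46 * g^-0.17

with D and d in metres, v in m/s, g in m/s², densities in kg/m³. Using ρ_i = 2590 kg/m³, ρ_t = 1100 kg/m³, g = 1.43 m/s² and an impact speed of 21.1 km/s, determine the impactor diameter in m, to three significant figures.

d ≈ 168 m

Rearranging for d: d = [D / (1.22 · (2590/1100)^0.305 · 21100^0.46 · 1.43^-0.17)]^(1/0.76).
D = 7140 m.
(2590/1100)^0.305 = 1.298
21100^0.46 = 97.54
1.43^-0.17 = 0.9410
Denominator = 1.22 × 1.298 × 97.54 × 0.9410 = 145.3
D / 145.3 = 7140 / 145.3 = 49.14
d = 49.14^(1/0.76) = 49.14^1.3158 = 168.1 m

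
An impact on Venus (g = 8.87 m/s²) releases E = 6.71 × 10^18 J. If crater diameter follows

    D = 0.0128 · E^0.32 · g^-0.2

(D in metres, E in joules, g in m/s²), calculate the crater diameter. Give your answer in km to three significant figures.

D ≈ 8.75 km

E^0.32 = (6.71 × 10^18)^0.32 = 1.058 × 10^6
g^-0.2 = 8.87^-0.2 = 0.6463
D = 0.0128 × 1.058 × 10^6 × 0.6463 = 8752 m
   = 8.752 km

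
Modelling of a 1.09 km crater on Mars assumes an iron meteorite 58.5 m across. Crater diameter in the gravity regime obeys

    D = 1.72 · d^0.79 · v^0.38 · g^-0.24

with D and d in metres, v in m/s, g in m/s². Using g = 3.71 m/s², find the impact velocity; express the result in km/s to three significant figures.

v ≈ 11.5 km/s

Rearranging for v: v = [D / (1.72 · 58.5^0.79 · 3.71^-0.24)]^(1/0.38).
D = 1090 m.
58.5^0.79 = 24.89
3.71^-0.24 = 0.7300
Denominator = 1.72 × 24.89 × 0.7300 = 31.25
D / 31.25 = 1090 / 31.25 = 34.88
v = 34.88^(1/0.38) = 34.88^2.6316 = 11467 m/s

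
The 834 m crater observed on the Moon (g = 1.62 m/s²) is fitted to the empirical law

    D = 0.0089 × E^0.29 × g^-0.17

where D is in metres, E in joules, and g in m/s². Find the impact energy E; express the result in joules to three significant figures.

Rearranging: E = [D / (0.0089 · g^-0.17)]^(1/0.29).
g^-0.17 = 1.62^-0.17 = 0.9213
D / (0.0089 × 0.9213) = 834 / (8.200 × 10^-3) = 1.017 × 10^5
E = (1.017 × 10^5)^3.4483 = 1.848 × 10^17 J

E ≈ 1.85 × 10^17 J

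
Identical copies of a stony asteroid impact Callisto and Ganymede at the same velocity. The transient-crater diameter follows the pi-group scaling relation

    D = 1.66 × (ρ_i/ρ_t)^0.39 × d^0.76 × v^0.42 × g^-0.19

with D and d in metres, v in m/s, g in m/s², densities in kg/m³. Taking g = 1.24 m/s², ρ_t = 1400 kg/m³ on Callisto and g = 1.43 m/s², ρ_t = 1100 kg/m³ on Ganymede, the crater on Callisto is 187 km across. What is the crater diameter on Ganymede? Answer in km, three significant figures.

The impactor-only factors (d, v, ρ_i) cancel in the ratio, leaving D_Ganymede/D_Callisto = (g_Ganymede/g_Callisto)^-0.19 · (ρ_t,Callisto/ρ_t,Ganymede)^0.39.
(1.43/1.24)^-0.19 = 1.153^-0.19 = 0.9733
(1400/1100)^0.39 = 1.273^0.39 = 1.099
Ratio = 0.9733 × 1.099 = 1.070
D_Ganymede = 1.070 × 187 km = 200 km

D ≈ 200 km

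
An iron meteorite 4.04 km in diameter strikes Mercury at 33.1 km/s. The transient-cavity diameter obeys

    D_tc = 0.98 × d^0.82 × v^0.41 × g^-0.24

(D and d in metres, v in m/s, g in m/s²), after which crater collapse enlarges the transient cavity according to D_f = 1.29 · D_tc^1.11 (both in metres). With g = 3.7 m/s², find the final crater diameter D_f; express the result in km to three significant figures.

D_f ≈ 195 km

In SI: d = 4040 m, v = 33100 m/s.
d^0.82 = 4040^0.82 = 906.2
v^0.41 = 33100^0.41 = 71.31
g^-0.24 = 3.7^-0.24 = 0.7305
D_tc = 0.98 × 906.2 × 71.31 × 0.7305 = 46260 m
D_f = 1.29 × (46260)^1.11 = 1.945 × 10^5 m
     = 194.5 km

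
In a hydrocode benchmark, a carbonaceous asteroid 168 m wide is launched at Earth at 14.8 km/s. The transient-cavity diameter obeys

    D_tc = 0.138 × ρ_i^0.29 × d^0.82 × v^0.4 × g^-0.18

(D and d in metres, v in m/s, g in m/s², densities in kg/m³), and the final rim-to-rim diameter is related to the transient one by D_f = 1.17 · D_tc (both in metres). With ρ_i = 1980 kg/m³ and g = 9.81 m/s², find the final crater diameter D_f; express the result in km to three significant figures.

v = 14800 m/s.
ρ_i^0.29 = 1980^0.29 = 9.037
d^0.82 = 168^0.82 = 66.80
v^0.4 = 14800^0.4 = 46.57
g^-0.18 = 9.81^-0.18 = 0.6630
D_tc = 0.138 × 9.037 × 66.80 × 46.57 × 0.6630 = 2572 m
D_f = 1.17 × 2572 = 3009 m
     = 3.009 km

D_f ≈ 3.01 km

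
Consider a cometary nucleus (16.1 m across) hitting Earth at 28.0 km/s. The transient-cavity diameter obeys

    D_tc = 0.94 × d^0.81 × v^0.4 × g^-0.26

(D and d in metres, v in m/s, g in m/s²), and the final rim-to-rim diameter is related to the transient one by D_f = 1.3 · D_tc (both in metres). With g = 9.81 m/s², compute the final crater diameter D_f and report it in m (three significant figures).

D_f ≈ 385 m

v = 28000 m/s.
d^0.81 = 16.1^0.81 = 9.496
v^0.4 = 28000^0.4 = 60.10
g^-0.26 = 9.81^-0.26 = 0.5523
D_tc = 0.94 × 9.496 × 60.10 × 0.5523 = 296.3 m
D_f = 1.3 × 296.3 = 385.2 m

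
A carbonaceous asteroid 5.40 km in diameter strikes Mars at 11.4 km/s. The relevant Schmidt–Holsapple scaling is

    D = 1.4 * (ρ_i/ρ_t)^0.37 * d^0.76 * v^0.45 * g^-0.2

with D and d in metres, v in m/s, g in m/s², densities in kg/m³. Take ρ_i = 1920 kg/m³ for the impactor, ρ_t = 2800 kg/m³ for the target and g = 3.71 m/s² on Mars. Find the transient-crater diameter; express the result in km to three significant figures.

In SI units: d = 5400 m, v = 11400 m/s.
(ρ_i/ρ_t)^0.37 = (1920/2800)^0.37 = 0.8697
d^0.76 = 5400^0.76 = 686.5
v^0.45 = 11400^0.45 = 66.93
g^-0.2 = 3.71^-0.2 = 0.7694
D = 1.4 × 0.8697 × 686.5 × 66.93 × 0.7694 = 43044 m
   = 43.04 km

D ≈ 43.0 km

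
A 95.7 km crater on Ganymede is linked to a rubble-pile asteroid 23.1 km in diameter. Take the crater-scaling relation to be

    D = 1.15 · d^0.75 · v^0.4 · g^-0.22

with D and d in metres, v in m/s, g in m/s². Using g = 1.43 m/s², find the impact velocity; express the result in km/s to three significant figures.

v ≈ 16.0 km/s

Rearranging for v: v = [D / (1.15 · 23100^0.75 · 1.43^-0.22)]^(1/0.4).
D = 95700 m.
23100^0.75 = 1874
1.43^-0.22 = 0.9243
Denominator = 1.15 × 1874 × 0.9243 = 1992
D / 1992 = 95700 / 1992 = 48.04
v = 48.04^(1/0.4) = 48.04^2.5 = 15996 m/s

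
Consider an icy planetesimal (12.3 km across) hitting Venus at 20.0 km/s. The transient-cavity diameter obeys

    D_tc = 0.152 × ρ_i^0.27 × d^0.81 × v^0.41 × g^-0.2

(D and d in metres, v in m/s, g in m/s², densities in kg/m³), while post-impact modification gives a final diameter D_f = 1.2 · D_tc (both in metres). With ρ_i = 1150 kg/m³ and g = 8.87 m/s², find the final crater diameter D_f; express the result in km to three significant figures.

D_f ≈ 94.2 km

In SI: d = 12300 m, v = 20000 m/s.
ρ_i^0.27 = 1150^0.27 = 6.705
d^0.81 = 12300^0.81 = 2055
v^0.41 = 20000^0.41 = 58.00
g^-0.2 = 8.87^-0.2 = 0.6463
D_tc = 0.152 × 6.705 × 2055 × 58.00 × 0.6463 = 78510 m
D_f = 1.2 × 78510 = 94212 m
     = 94.21 km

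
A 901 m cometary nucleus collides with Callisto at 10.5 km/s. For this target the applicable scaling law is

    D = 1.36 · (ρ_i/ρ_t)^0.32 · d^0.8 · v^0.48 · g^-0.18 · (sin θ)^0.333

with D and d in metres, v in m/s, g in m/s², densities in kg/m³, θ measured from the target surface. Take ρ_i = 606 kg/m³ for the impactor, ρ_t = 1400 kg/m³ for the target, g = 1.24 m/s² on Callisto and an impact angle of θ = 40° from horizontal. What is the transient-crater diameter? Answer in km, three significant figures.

D ≈ 17.0 km

In SI units: v = 10500 m/s.
(ρ_i/ρ_t)^0.32 = (606/1400)^0.32 = 0.7649
d^0.8 = 901^0.8 = 231.1
v^0.48 = 10500^0.48 = 85.15
g^-0.18 = 1.24^-0.18 = 0.9620
(sin 40°)^0.333 = 0.6428^0.333 = 0.8632
D = 1.36 × 0.7649 × 231.1 × 85.15 × 0.9620 × 0.8632 = 16999 m
   = 17.00 km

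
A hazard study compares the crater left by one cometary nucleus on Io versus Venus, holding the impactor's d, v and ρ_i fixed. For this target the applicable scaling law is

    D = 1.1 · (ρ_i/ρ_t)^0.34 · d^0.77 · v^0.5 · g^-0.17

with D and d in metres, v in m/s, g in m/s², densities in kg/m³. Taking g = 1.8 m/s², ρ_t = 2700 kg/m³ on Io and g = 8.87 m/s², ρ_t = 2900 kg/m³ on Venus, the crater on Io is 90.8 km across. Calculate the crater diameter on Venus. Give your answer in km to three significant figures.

D ≈ 67.6 km

The impactor-only factors (d, v, ρ_i) cancel in the ratio, leaving D_Venus/D_Io = (g_Venus/g_Io)^-0.17 · (ρ_t,Io/ρ_t,Venus)^0.34.
(8.87/1.8)^-0.17 = 4.928^-0.17 = 0.7625
(2700/2900)^0.34 = 0.9310^0.34 = 0.9760
Ratio = 0.7625 × 0.9760 = 0.7442
D_Venus = 0.7442 × 90.8 km = 67.6 km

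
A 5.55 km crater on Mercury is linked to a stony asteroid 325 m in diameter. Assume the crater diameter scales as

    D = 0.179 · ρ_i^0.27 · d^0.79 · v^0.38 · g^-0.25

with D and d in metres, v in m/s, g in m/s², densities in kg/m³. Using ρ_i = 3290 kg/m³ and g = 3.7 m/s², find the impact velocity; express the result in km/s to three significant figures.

v ≈ 29.7 km/s

Rearranging for v: v = [D / (0.179 · 3290^0.27 · 325^0.79 · 3.7^-0.25)]^(1/0.38).
D = 5550 m.
3290^0.27 = 8.905
325^0.79 = 96.47
3.7^-0.25 = 0.7210
Denominator = 0.179 × 8.905 × 96.47 × 0.7210 = 110.9
D / 110.9 = 5550 / 110.9 = 50.05
v = 50.05^(1/0.38) = 50.05^2.6316 = 29659 m/s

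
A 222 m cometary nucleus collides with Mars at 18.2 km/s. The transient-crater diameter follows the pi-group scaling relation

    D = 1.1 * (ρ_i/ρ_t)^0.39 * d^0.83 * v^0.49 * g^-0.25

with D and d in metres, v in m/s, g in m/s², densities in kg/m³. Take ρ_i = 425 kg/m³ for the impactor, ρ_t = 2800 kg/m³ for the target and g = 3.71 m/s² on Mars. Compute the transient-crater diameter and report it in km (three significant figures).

D ≈ 4.12 km

In SI units: v = 18200 m/s.
(ρ_i/ρ_t)^0.39 = (425/2800)^0.39 = 0.4794
d^0.83 = 222^0.83 = 88.61
v^0.49 = 18200^0.49 = 122.3
g^-0.25 = 3.71^-0.25 = 0.7205
D = 1.1 × 0.4794 × 88.61 × 122.3 × 0.7205 = 4118 m
   = 4.118 km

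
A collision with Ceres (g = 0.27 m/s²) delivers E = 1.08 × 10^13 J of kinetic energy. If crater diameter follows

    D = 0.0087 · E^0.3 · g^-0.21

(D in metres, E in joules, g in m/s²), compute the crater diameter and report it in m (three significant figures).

E^0.3 = (1.08 × 10^13)^0.3 = 8.129 × 10^3
g^-0.21 = 0.27^-0.21 = 1.316
D = 0.0087 × 8.129 × 10^3 × 1.316 = 93.07 m

D ≈ 93.1 m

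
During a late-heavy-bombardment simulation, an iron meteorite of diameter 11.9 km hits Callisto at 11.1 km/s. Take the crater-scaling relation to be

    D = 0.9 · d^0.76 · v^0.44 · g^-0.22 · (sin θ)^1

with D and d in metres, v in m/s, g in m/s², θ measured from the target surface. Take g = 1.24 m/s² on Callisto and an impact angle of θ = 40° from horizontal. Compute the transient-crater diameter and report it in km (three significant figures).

D ≈ 41.6 km

In SI units: d = 11900 m, v = 11100 m/s.
d^0.76 = 11900^0.76 = 1251
v^0.44 = 11100^0.44 = 60.25
g^-0.22 = 1.24^-0.22 = 0.9538
(sin 40°)^1 = 0.6428^1 = 0.6428
D = 0.9 × 1251 × 60.25 × 0.9538 × 0.6428 = 41590 m
   = 41.59 km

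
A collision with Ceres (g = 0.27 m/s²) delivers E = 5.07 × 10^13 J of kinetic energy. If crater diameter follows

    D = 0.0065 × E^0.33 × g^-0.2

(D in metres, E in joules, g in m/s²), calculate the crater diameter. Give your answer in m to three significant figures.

E^0.33 = (5.07 × 10^13)^0.33 = 3.332 × 10^4
g^-0.2 = 0.27^-0.2 = 1.299
D = 0.0065 × 3.332 × 10^4 × 1.299 = 281.3 m

D ≈ 281 m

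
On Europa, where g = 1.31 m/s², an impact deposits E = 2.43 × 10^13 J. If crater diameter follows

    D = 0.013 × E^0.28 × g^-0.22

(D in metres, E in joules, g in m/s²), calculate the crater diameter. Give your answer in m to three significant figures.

E^0.28 = (2.43 × 10^13)^0.28 = 5.597 × 10^3
g^-0.22 = 1.31^-0.22 = 0.9423
D = 0.013 × 5.597 × 10^3 × 0.9423 = 68.56 m

D ≈ 68.6 m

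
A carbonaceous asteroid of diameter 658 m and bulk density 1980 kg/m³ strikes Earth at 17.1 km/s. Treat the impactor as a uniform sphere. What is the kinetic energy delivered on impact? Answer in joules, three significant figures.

v = 17100 m/s.
Mass m = (π/6) ρ d³ = (π/6) × 1980 × (658)³ = 2.954 × 10^11 kg
E = ½ m v² = 0.5 × 2.954 × 10^11 × (17100)² = 4.319 × 10^19 J

E ≈ 4.32 × 10^19 J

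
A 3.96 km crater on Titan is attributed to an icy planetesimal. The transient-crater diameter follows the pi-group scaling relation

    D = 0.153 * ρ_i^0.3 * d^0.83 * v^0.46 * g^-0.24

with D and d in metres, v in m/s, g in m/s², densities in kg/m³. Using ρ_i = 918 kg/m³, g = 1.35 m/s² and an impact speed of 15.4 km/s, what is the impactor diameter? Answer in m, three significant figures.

Rearranging for d: d = [D / (0.153 · 918^0.3 · 15400^0.46 · 1.35^-0.24)]^(1/0.83).
D = 3960 m.
918^0.3 = 7.742
15400^0.46 = 84.38
1.35^-0.24 = 0.9305
Denominator = 0.153 × 7.742 × 84.38 × 0.9305 = 93.00
D / 93.00 = 3960 / 93.00 = 42.58
d = 42.58^(1/0.83) = 42.58^1.2048 = 91.81 m

d ≈ 91.8 m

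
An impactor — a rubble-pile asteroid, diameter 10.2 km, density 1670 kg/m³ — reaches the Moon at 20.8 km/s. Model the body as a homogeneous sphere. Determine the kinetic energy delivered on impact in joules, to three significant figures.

d = 10200 m; v = 20800 m/s.
Mass m = (π/6) ρ d³ = (π/6) × 1670 × (10200)³ = 9.279 × 10^14 kg
E = ½ m v² = 0.5 × 9.279 × 10^14 × (20800)² = 2.007 × 10^23 J

E ≈ 2.01 × 10^23 J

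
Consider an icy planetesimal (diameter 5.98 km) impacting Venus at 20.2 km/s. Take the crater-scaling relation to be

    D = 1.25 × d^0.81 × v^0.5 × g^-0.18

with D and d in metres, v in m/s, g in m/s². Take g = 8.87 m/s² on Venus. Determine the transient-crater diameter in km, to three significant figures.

D ≈ 137 km

In SI units: d = 5980 m, v = 20200 m/s.
d^0.81 = 5980^0.81 = 1146
v^0.5 = 20200^0.5 = 142.1
g^-0.18 = 8.87^-0.18 = 0.6751
D = 1.25 × 1146 × 142.1 × 0.6751 = 1.374 × 10^5 m
   = 137.4 km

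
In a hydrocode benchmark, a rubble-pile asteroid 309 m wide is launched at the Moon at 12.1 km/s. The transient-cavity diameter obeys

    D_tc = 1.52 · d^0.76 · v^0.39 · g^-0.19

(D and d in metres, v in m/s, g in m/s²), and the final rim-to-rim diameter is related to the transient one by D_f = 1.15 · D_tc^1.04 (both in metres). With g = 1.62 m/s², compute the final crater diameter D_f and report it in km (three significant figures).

v = 12100 m/s.
d^0.76 = 309^0.76 = 78.05
v^0.39 = 12100^0.39 = 39.11
g^-0.19 = 1.62^-0.19 = 0.9124
D_tc = 1.52 × 78.05 × 39.11 × 0.9124 = 4233 m
D_f = 1.15 × (4233)^1.04 = 6798 m
     = 6.798 km

D_f ≈ 6.80 km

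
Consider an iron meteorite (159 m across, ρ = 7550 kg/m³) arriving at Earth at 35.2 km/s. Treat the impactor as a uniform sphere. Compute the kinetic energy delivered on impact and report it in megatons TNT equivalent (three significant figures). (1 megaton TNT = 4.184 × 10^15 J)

v = 35200 m/s.
Mass m = (π/6) ρ d³ = (π/6) × 7550 × (159)³ = 1.589 × 10^10 kg
E = ½ m v² = 0.5 × 1.589 × 10^10 × (35200)² = 9.844 × 10^18 J
   = 9.844 × 10^18 / 4.184×10^15 = 2353 Mt

E ≈ 2350 Mt TNT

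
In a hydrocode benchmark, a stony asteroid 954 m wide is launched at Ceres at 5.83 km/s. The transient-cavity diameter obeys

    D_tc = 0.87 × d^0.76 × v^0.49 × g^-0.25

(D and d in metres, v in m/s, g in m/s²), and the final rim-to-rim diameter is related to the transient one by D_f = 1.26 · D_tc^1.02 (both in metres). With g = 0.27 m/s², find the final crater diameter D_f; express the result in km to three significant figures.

D_f ≈ 23.7 km

v = 5830 m/s.
d^0.76 = 954^0.76 = 183.8
v^0.49 = 5830^0.49 = 70.01
g^-0.25 = 0.27^-0.25 = 1.387
D_tc = 0.87 × 183.8 × 70.01 × 1.387 = 15530 m
D_f = 1.26 × (15530)^1.02 = 23734 m
     = 23.73 km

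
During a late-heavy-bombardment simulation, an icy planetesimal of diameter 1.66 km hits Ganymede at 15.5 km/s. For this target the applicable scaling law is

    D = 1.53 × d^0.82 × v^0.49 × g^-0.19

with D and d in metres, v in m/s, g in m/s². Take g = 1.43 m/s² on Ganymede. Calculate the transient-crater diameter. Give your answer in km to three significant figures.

In SI units: d = 1660 m, v = 15500 m/s.
d^0.82 = 1660^0.82 = 437.0
v^0.49 = 15500^0.49 = 113.0
g^-0.19 = 1.43^-0.19 = 0.9343
D = 1.53 × 437.0 × 113.0 × 0.9343 = 70589 m
   = 70.59 km

D ≈ 70.6 km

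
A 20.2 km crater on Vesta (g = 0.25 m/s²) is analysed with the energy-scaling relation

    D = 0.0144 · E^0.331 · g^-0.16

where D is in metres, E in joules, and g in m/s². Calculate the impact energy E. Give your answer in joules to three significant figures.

E ≈ 1.91 × 10^18 J

Rearranging: E = [D / (0.0144 · g^-0.16)]^(1/0.331).
D = 20200 m.
g^-0.16 = 0.25^-0.16 = 1.248
D / (0.0144 × 1.248) = 20200 / (0.01797) = 1.124 × 10^6
E = (1.124 × 10^6)^3.0211 = 1.905 × 10^18 J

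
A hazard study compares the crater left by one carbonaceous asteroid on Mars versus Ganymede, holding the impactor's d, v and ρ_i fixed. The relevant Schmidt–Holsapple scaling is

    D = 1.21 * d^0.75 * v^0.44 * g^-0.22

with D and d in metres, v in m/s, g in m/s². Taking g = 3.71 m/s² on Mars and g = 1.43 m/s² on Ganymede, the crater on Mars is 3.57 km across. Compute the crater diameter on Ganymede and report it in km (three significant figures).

All impactor-dependent factors cancel in the ratio, leaving D_Ganymede/D_Mars = (g_Ganymede/g_Mars)^-0.22.
(1.43/3.71)^-0.22 = 0.3854^-0.22 = 1.233
D_Ganymede = 1.233 × 3.57 km = 4.40 km

D ≈ 4.40 km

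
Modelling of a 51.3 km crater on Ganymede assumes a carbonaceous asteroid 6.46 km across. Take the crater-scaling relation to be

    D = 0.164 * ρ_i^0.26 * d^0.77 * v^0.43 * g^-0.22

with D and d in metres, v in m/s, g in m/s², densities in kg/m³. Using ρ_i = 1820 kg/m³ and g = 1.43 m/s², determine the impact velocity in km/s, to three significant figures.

v ≈ 11.6 km/s

Rearranging for v: v = [D / (0.164 · 1820^0.26 · 6460^0.77 · 1.43^-0.22)]^(1/0.43).
D = 51300 m.
1820^0.26 = 7.041
6460^0.77 = 858.8
1.43^-0.22 = 0.9243
Denominator = 0.164 × 7.041 × 858.8 × 0.9243 = 916.6
D / 916.6 = 51300 / 916.6 = 55.97
v = 55.97^(1/0.43) = 55.97^2.3256 = 11616 m/s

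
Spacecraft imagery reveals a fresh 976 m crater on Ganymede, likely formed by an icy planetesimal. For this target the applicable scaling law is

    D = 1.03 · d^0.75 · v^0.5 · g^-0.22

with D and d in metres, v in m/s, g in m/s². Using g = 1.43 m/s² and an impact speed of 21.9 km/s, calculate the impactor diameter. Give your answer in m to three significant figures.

Rearranging for d: d = [D / (1.03 · 21900^0.5 · 1.43^-0.22)]^(1/0.75).
21900^0.5 = 148.0
1.43^-0.22 = 0.9243
Denominator = 1.03 × 148.0 × 0.9243 = 140.9
D / 140.9 = 976 / 140.9 = 6.927
d = 6.927^(1/0.75) = 6.927^1.3333 = 13.20 m

d ≈ 13.2 m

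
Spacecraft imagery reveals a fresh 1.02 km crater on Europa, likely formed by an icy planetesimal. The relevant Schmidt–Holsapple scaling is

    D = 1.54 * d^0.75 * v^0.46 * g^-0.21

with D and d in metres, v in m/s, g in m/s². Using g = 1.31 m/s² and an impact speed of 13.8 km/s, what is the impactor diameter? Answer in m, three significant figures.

d ≈ 18.0 m

Rearranging for d: d = [D / (1.54 · 13800^0.46 · 1.31^-0.21)]^(1/0.75).
D = 1020 m.
13800^0.46 = 80.23
1.31^-0.21 = 0.9449
Denominator = 1.54 × 80.23 × 0.9449 = 116.7
D / 116.7 = 1020 / 116.7 = 8.740
d = 8.740^(1/0.75) = 8.740^1.3333 = 18.00 m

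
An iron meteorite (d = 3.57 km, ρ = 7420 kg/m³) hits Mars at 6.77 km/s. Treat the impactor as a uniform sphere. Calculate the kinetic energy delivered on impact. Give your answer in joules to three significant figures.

d = 3570 m; v = 6770 m/s.
Mass m = (π/6) ρ d³ = (π/6) × 7420 × (3570)³ = 1.768 × 10^14 kg
E = ½ m v² = 0.5 × 1.768 × 10^14 × (6770)² = 4.052 × 10^21 J

E ≈ 4.05 × 10^21 J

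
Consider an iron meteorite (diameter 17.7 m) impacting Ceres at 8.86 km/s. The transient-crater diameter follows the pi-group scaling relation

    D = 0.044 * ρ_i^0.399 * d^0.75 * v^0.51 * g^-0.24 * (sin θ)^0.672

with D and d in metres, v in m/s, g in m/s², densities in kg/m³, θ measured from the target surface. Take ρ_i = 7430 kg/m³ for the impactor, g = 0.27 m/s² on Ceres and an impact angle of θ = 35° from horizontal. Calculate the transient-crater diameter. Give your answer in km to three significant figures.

In SI units: v = 8860 m/s.
ρ_i^0.399 = 7430^0.399 = 35.04
d^0.75 = 17.7^0.75 = 8.629
v^0.51 = 8860^0.51 = 103.1
g^-0.24 = 0.27^-0.24 = 1.369
(sin 35°)^0.672 = 0.5736^0.672 = 0.6883
D = 0.044 × 35.04 × 8.629 × 103.1 × 1.369 × 0.6883 = 1292 m
   = 1.292 km

D ≈ 1.29 km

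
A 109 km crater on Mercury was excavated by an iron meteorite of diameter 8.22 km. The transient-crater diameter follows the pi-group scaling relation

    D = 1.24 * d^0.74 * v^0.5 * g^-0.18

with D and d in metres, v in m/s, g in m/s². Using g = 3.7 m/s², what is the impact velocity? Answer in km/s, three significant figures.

Rearranging for v: v = [D / (1.24 · 8220^0.74 · 3.7^-0.18)]^(1/0.5).
D = 109000 m.
8220^0.74 = 788.9
3.7^-0.18 = 0.7902
Denominator = 1.24 × 788.9 × 0.7902 = 773.0
D / 773.0 = 109000 / 773.0 = 141.0
v = 141.0^(1/0.5) = 141.0^2 = 19881 m/s

v ≈ 19.9 km/s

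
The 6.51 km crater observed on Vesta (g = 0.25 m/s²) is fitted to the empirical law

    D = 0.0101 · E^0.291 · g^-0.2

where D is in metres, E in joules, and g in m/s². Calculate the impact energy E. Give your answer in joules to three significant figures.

Rearranging: E = [D / (0.0101 · g^-0.2)]^(1/0.291).
D = 6510 m.
g^-0.2 = 0.25^-0.2 = 1.320
D / (0.0101 × 1.320) = 6510 / (0.01333) = 4.884 × 10^5
E = (4.884 × 10^5)^3.4364 = 3.539 × 10^19 J

E ≈ 3.54 × 10^19 J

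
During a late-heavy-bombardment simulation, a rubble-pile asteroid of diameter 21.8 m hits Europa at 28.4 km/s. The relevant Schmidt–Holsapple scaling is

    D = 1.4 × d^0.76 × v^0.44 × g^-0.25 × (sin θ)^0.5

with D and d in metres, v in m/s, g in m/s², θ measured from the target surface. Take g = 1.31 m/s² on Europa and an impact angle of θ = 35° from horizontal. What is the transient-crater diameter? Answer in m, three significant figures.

D ≈ 939 m

In SI units: v = 28400 m/s.
d^0.76 = 21.8^0.76 = 10.40
v^0.44 = 28400^0.44 = 91.09
g^-0.25 = 1.31^-0.25 = 0.9347
(sin 35°)^0.5 = 0.5736^0.5 = 0.7574
D = 1.4 × 10.40 × 91.09 × 0.9347 × 0.7574 = 938.9 m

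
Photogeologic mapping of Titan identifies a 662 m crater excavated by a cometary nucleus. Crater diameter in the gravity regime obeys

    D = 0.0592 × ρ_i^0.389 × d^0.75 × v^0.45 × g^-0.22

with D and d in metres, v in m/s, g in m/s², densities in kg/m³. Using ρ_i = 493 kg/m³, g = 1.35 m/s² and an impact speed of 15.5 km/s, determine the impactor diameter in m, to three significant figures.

d ≈ 33.5 m

Rearranging for d: d = [D / (0.0592 · 493^0.389 · 15500^0.45 · 1.35^-0.22)]^(1/0.75).
493^0.389 = 11.16
15500^0.45 = 76.85
1.35^-0.22 = 0.9361
Denominator = 0.0592 × 11.16 × 76.85 × 0.9361 = 47.53
D / 47.53 = 662 / 47.53 = 13.93
d = 13.93^(1/0.75) = 13.93^1.3333 = 33.51 m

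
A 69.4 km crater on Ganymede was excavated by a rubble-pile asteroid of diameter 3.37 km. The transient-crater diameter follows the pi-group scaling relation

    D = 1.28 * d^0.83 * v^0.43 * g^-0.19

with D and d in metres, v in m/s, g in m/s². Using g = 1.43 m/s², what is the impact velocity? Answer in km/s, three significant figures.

Rearranging for v: v = [D / (1.28 · 3370^0.83 · 1.43^-0.19)]^(1/0.43).
D = 69400 m.
3370^0.83 = 847.1
1.43^-0.19 = 0.9343
Denominator = 1.28 × 847.1 × 0.9343 = 1013
D / 1013 = 69400 / 1013 = 68.51
v = 68.51^(1/0.43) = 68.51^2.3256 = 18588 m/s

v ≈ 18.6 km/s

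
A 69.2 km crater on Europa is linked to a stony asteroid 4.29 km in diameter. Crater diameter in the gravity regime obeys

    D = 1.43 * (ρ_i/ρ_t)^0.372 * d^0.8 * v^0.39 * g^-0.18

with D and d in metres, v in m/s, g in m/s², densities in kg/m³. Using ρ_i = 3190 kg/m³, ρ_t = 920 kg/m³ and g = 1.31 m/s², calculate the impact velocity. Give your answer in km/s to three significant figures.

Rearranging for v: v = [D / (1.43 · (3190/920)^0.372 · 4290^0.8 · 1.31^-0.18)]^(1/0.39).
D = 69200 m.
(3190/920)^0.372 = 1.588
4290^0.8 = 805.3
1.31^-0.18 = 0.9526
Denominator = 1.43 × 1.588 × 805.3 × 0.9526 = 1742
D / 1742 = 69200 / 1742 = 39.72
v = 39.72^(1/0.39) = 39.72^2.5641 = 12590 m/s

v ≈ 12.6 km/s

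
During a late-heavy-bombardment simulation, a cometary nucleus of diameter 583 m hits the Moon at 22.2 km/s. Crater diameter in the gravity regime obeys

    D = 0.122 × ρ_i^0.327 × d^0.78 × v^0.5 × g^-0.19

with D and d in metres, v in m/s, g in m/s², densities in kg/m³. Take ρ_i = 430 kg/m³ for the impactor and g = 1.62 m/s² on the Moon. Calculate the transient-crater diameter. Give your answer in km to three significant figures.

D ≈ 17.3 km

In SI units: v = 22200 m/s.
ρ_i^0.327 = 430^0.327 = 7.263
d^0.78 = 583^0.78 = 143.6
v^0.5 = 22200^0.5 = 149.0
g^-0.19 = 1.62^-0.19 = 0.9124
D = 0.122 × 7.263 × 143.6 × 149.0 × 0.9124 = 17298 m
   = 17.30 km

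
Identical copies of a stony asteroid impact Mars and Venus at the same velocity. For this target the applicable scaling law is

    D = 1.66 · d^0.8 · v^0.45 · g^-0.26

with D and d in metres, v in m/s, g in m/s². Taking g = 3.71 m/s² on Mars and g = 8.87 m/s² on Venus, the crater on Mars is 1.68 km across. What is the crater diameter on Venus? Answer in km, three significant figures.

D ≈ 1.34 km

All impactor-dependent factors cancel in the ratio, leaving D_Venus/D_Mars = (g_Venus/g_Mars)^-0.26.
(8.87/3.71)^-0.26 = 2.391^-0.26 = 0.7972
D_Venus = 0.7972 × 1.68 km = 1.34 km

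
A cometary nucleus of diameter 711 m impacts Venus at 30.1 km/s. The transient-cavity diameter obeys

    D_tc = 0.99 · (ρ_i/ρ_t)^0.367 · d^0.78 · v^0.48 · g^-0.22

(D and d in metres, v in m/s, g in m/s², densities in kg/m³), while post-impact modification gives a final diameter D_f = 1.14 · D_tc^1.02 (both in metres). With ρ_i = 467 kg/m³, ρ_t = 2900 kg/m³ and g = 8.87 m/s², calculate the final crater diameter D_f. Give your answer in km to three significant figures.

v = 30100 m/s.
(ρ_i/ρ_t)^0.367 = (467/2900)^0.367 = 0.5116
d^0.78 = 711^0.78 = 167.7
v^0.48 = 30100^0.48 = 141.2
g^-0.22 = 8.87^-0.22 = 0.6187
D_tc = 0.99 × 0.5116 × 167.7 × 141.2 × 0.6187 = 7420 m
D_f = 1.14 × (7420)^1.02 = 10109 m
     = 10.11 km

D_f ≈ 10.1 km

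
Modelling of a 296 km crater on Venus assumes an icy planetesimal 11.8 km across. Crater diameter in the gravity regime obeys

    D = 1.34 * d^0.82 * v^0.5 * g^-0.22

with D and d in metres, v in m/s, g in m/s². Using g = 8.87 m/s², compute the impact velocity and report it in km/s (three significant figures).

Rearranging for v: v = [D / (1.34 · 11800^0.82 · 8.87^-0.22)]^(1/0.5).
D = 296000 m.
11800^0.82 = 2182
8.87^-0.22 = 0.6187
Denominator = 1.34 × 2182 × 0.6187 = 1809
D / 1809 = 296000 / 1809 = 163.6
v = 163.6^(1/0.5) = 163.6^2 = 26765 m/s

v ≈ 26.8 km/s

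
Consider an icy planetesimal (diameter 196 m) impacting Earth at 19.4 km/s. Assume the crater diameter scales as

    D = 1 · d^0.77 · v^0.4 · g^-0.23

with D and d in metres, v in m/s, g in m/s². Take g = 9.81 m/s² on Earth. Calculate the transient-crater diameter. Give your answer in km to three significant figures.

D ≈ 1.79 km

In SI units: v = 19400 m/s.
d^0.77 = 196^0.77 = 58.22
v^0.4 = 19400^0.4 = 51.89
g^-0.23 = 9.81^-0.23 = 0.5914
D = 1 × 58.22 × 51.89 × 0.5914 = 1787 m
   = 1.787 km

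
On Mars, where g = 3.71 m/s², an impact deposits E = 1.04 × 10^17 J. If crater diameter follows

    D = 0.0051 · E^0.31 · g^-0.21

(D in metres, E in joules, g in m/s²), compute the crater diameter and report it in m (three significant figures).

E^0.31 = (1.04 × 10^17)^0.31 = 1.885 × 10^5
g^-0.21 = 3.71^-0.21 = 0.7593
D = 0.0051 × 1.885 × 10^5 × 0.7593 = 730.0 m

D ≈ 730 m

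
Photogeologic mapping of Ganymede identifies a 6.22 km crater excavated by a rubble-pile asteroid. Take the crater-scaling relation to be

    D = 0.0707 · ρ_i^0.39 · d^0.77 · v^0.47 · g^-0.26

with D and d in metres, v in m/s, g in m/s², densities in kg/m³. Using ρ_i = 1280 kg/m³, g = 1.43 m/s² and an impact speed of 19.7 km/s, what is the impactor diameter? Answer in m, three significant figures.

d ≈ 190 m

Rearranging for d: d = [D / (0.0707 · 1280^0.39 · 19700^0.47 · 1.43^-0.26)]^(1/0.77).
D = 6220 m.
1280^0.39 = 16.29
19700^0.47 = 104.3
1.43^-0.26 = 0.9112
Denominator = 0.0707 × 16.29 × 104.3 × 0.9112 = 109.5
D / 109.5 = 6220 / 109.5 = 56.80
d = 56.80^(1/0.77) = 56.80^1.2987 = 189.8 m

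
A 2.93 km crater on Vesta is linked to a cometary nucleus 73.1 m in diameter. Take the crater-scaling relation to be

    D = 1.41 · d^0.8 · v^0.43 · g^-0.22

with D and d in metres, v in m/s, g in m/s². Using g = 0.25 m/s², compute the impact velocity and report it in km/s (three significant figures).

Rearranging for v: v = [D / (1.41 · 73.1^0.8 · 0.25^-0.22)]^(1/0.43).
D = 2930 m.
73.1^0.8 = 30.98
0.25^-0.22 = 1.357
Denominator = 1.41 × 30.98 × 1.357 = 59.28
D / 59.28 = 2930 / 59.28 = 49.43
v = 49.43^(1/0.43) = 49.43^2.3256 = 8701 m/s

v ≈ 8.70 km/s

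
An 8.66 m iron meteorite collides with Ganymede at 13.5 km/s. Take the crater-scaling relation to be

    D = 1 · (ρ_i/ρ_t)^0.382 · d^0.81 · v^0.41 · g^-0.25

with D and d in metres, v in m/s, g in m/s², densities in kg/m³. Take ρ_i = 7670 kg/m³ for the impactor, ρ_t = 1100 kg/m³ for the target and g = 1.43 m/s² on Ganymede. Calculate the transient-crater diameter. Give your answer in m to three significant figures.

In SI units: v = 13500 m/s.
(ρ_i/ρ_t)^0.382 = (7670/1100)^0.382 = 2.100
d^0.81 = 8.66^0.81 = 5.746
v^0.41 = 13500^0.41 = 49.37
g^-0.25 = 1.43^-0.25 = 0.9145
D = 1 × 2.100 × 5.746 × 49.37 × 0.9145 = 544.8 m

D ≈ 545 m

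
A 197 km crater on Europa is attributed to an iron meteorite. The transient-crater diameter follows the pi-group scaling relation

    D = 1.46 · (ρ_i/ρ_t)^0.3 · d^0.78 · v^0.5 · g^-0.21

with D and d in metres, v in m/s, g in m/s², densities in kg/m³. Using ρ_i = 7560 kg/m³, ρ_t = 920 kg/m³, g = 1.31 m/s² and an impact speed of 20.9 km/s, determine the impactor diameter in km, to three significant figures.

Rearranging for d: d = [D / (1.46 · (7560/920)^0.3 · 20900^0.5 · 1.31^-0.21)]^(1/0.78).
D = 197000 m.
(7560/920)^0.3 = 1.881
20900^0.5 = 144.6
1.31^-0.21 = 0.9449
Denominator = 1.46 × 1.881 × 144.6 × 0.9449 = 375.2
D / 375.2 = 197000 / 375.2 = 525.1
d = 525.1^(1/0.78) = 525.1^1.2821 = 3073 m

d ≈ 3.07 km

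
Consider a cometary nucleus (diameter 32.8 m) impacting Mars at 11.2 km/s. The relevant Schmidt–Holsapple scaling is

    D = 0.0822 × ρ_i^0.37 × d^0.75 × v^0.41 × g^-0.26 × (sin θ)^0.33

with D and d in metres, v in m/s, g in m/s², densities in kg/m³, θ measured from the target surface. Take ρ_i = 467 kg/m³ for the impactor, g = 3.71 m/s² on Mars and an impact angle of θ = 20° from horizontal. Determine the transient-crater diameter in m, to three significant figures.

D ≈ 250 m

In SI units: v = 11200 m/s.
ρ_i^0.37 = 467^0.37 = 9.720
d^0.75 = 32.8^0.75 = 13.71
v^0.41 = 11200^0.41 = 45.73
g^-0.26 = 3.71^-0.26 = 0.7112
(sin 20°)^0.33 = 0.3420^0.33 = 0.7018
D = 0.0822 × 9.720 × 13.71 × 45.73 × 0.7112 × 0.7018 = 250.0 m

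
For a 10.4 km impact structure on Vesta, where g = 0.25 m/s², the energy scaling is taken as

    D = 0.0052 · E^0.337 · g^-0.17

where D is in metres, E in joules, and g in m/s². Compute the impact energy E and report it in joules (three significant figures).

E ≈ 2.48 × 10^18 J

Rearranging: E = [D / (0.0052 · g^-0.17)]^(1/0.337).
D = 10400 m.
g^-0.17 = 0.25^-0.17 = 1.266
D / (0.0052 × 1.266) = 10400 / (6.583 × 10^-3) = 1.580 × 10^6
E = (1.580 × 10^6)^2.9674 = 2.477 × 10^18 J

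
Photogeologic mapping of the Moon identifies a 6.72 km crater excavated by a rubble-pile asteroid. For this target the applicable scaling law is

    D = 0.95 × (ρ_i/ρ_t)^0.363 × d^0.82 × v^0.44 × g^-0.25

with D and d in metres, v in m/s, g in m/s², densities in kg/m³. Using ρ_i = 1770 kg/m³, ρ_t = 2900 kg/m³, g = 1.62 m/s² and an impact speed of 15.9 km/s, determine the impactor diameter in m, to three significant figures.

d ≈ 397 m

Rearranging for d: d = [D / (0.95 · (1770/2900)^0.363 · 15900^0.44 · 1.62^-0.25)]^(1/0.82).
D = 6720 m.
(1770/2900)^0.363 = 0.8359
15900^0.44 = 70.57
1.62^-0.25 = 0.8864
Denominator = 0.95 × 0.8359 × 70.57 × 0.8864 = 49.67
D / 49.67 = 6720 / 49.67 = 135.3
d = 135.3^(1/0.82) = 135.3^1.2195 = 397.3 m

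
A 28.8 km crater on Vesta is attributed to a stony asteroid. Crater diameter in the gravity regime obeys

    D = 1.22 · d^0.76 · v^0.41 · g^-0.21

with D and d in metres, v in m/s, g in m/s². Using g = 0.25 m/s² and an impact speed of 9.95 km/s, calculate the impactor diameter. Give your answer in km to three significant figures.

d ≈ 2.70 km

Rearranging for d: d = [D / (1.22 · 9950^0.41 · 0.25^-0.21)]^(1/0.76).
D = 28800 m.
9950^0.41 = 43.56
0.25^-0.21 = 1.338
Denominator = 1.22 × 43.56 × 1.338 = 71.11
D / 71.11 = 28800 / 71.11 = 405.0
d = 405.0^(1/0.76) = 405.0^1.3158 = 2697 m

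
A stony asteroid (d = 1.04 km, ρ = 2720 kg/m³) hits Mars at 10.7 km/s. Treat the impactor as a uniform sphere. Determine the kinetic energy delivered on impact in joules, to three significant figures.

d = 1040 m; v = 10700 m/s.
Mass m = (π/6) ρ d³ = (π/6) × 2720 × (1040)³ = 1.602 × 10^12 kg
E = ½ m v² = 0.5 × 1.602 × 10^12 × (10700)² = 9.171 × 10^19 J

E ≈ 9.17 × 10^19 J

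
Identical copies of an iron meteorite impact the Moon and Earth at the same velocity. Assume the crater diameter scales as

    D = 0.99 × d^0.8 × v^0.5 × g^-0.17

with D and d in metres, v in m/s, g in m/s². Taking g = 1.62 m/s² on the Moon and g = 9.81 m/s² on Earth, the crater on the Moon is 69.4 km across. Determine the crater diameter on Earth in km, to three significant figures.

All impactor-dependent factors cancel in the ratio, leaving D_Earth/D_Moon = (g_Earth/g_Moon)^-0.17.
(9.81/1.62)^-0.17 = 6.056^-0.17 = 0.7363
D_Earth = 0.7363 × 69.4 km = 51.1 km

D ≈ 51.1 km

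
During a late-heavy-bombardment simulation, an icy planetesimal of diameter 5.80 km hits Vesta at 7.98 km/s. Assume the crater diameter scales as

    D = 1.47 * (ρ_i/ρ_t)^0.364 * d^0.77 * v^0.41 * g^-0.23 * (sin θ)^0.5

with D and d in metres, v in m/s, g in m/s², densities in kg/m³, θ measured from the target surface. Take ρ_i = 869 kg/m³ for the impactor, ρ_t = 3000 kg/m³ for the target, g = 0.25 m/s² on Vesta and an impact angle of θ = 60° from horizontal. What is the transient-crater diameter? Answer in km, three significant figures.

In SI units: d = 5800 m, v = 7980 m/s.
(ρ_i/ρ_t)^0.364 = (869/3000)^0.364 = 0.6370
d^0.77 = 5800^0.77 = 790.4
v^0.41 = 7980^0.41 = 39.79
g^-0.23 = 0.25^-0.23 = 1.376
(sin 60°)^0.5 = 0.8660^0.5 = 0.9306
D = 1.47 × 0.6370 × 790.4 × 39.79 × 1.376 × 0.9306 = 37710 m
   = 37.71 km

D ≈ 37.7 km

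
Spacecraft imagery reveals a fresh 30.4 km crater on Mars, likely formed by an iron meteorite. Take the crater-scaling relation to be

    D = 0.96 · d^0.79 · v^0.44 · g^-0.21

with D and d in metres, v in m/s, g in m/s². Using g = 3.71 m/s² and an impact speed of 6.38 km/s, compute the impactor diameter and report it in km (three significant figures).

Rearranging for d: d = [D / (0.96 · 6380^0.44 · 3.71^-0.21)]^(1/0.79).
D = 30400 m.
6380^0.44 = 47.22
3.71^-0.21 = 0.7593
Denominator = 0.96 × 47.22 × 0.7593 = 34.42
D / 34.42 = 30400 / 34.42 = 883.2
d = 883.2^(1/0.79) = 883.2^1.2658 = 5359 m

d ≈ 5.36 km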